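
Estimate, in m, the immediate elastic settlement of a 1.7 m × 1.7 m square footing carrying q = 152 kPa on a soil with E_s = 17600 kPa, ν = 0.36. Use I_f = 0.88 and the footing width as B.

Immediate (elastic) settlement: S_e = q·B·(1−ν²)/E_s · I_f.
S_e = 152 × 1.7 × (1 − 0.36²) / 17600 × 0.88
    = 152 × 1.7 × 0.8704 / 17600 × 0.88
    = 0.01125 m

S_e ≈ 0.0112 m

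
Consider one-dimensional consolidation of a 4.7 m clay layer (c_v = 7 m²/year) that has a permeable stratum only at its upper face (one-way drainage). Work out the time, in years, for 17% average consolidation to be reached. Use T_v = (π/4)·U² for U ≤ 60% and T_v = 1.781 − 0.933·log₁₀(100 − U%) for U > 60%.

t ≈ 0.0716 years

Drainage path length: H_d = H = 4.7 m (single drainage).
U ≤ 60%: T_v = (π/4)·U² = (π/4)×0.17² = 0.022698.
t = T_v·H_d²/c_v = 0.022698×4.7²/7 = 0.07163 years.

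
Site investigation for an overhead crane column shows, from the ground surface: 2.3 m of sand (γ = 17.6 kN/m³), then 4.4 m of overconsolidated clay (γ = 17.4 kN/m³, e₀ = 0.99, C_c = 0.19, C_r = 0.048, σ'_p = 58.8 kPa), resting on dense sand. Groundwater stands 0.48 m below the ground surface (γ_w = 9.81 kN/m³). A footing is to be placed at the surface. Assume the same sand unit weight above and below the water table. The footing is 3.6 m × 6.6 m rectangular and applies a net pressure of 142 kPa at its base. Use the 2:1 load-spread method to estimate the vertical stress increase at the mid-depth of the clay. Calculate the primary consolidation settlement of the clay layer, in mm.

Mid-depth of clay below the ground surface: z = 2.3 + 4.4/2 = 4.5 m.
Total vertical stress at mid-clay: σ_v = 17.6×2.3 + 17.4×2.2 = 78.76 kPa.
Pore pressure: u = 9.81×(4.5 − 0.48) = 39.436 kPa.
Initial effective stress: σ'_0 = σ_v − u = 78.76 − 39.436 = 39.324 kPa.
Stress increase at mid-clay by the 2:1 spreading method:
Δσ = qBL/((B+z)(L+z)) = 142×3.6×6.6/((3.6+4.5)(6.6+4.5)) = 37.526 kPa
Final effective stress: σ'_f = 39.324 + 37.526 = 76.85 kPa.
σ'_f = 76.85 > σ'_p = 58.8 kPa, so the stress path crosses the preconsolidation pressure — recompression up to σ'_p, then virgin compression beyond:
S_c = H/(1+e₀)·[C_r·log₁₀(σ'_p/σ'_0) + C_c·log₁₀(σ'_f/σ'_p)]
    = 4.4/1.99 × [0.048×log₁₀(58.8/39.324) + 0.19×log₁₀(76.85/58.8)]
    = 2.2111 × [0.0083865 + 0.022091] = 0.06739 m

S_c ≈ 67.4 mm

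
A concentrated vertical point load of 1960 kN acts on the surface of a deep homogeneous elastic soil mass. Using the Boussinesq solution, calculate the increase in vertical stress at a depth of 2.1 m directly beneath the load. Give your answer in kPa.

Δσ_z ≈ 212 kPa

Boussinesq vertical stress below a point load on an elastic half-space:
Δσ_z = 3P/(2πz²) · [1 + (r/z)²]^(−5/2)
r/z = 0/2.1 = 0; [1+(r/z)²]^(−5/2) = 1.
Δσ_z = 3×1960/(2π×2.1²) × 1 = 212.21 × 1 = 212.2 kPa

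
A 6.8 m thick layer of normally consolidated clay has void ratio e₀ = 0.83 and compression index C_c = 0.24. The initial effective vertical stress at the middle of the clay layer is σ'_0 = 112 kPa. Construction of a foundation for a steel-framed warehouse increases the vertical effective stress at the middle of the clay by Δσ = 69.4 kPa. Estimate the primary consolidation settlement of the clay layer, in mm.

S_c ≈ 187 mm

Final effective stress: σ'_f = σ'_0 + Δσ = 112 + 69.4 = 181.4 kPa.
Normally consolidated clay, so the full stress increment lies on the virgin compression line:
S_c = C_c·H/(1+e₀)·log₁₀(σ'_f/σ'_0) = 0.24×6.8/(1+0.83)×log₁₀(181.4/112)
    = 0.8918 × 0.20942 = 0.1868 m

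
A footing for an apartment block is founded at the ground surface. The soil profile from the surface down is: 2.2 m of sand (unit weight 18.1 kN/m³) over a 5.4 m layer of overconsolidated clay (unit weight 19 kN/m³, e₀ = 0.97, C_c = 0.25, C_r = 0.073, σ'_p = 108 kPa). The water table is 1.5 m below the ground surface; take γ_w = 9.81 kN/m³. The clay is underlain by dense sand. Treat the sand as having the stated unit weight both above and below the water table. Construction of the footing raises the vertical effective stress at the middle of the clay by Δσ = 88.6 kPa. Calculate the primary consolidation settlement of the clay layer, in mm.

Mid-depth of clay below the ground surface: z = 2.2 + 5.4/2 = 4.9 m.
Total vertical stress at mid-clay: σ_v = 18.1×2.2 + 19×2.7 = 91.12 kPa.
Pore pressure: u = 9.81×(4.9 − 1.5) = 33.354 kPa.
Initial effective stress: σ'_0 = σ_v − u = 91.12 − 33.354 = 57.766 kPa.
Final effective stress: σ'_f = 57.766 + 88.6 = 146.37 kPa.
σ'_f = 146.37 > σ'_p = 108 kPa, so the stress path crosses the preconsolidation pressure — recompression up to σ'_p, then virgin compression beyond:
S_c = H/(1+e₀)·[C_r·log₁₀(σ'_p/σ'_0) + C_c·log₁₀(σ'_f/σ'_p)]
    = 5.4/1.97 × [0.073×log₁₀(108/57.766) + 0.25×log₁₀(146.37/108)]
    = 2.7411 × [0.019838 + 0.033007] = 0.1449 m

S_c ≈ 145 mm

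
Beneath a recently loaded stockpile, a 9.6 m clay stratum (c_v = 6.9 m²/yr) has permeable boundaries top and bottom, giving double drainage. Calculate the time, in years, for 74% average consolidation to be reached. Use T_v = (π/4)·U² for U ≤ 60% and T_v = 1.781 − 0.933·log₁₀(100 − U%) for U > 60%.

t ≈ 1.54 years

Drainage path length: H_d = H/2 = 4.8 m (double drainage).
U > 60%: T_v = 1.781 − 0.933·log₁₀(100 − 74) = 0.46083.
t = T_v·H_d²/c_v = 0.46083×4.8²/6.9 = 1.539 years.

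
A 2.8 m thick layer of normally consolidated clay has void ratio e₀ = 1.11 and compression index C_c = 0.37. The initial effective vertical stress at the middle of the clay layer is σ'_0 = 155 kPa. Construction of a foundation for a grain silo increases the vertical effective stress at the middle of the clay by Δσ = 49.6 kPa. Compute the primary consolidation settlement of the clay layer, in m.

S_c ≈ 0.0592 m

Final effective stress: σ'_f = σ'_0 + Δσ = 155 + 49.6 = 204.6 kPa.
Normally consolidated clay, so the full stress increment lies on the virgin compression line:
S_c = C_c·H/(1+e₀)·log₁₀(σ'_f/σ'_0) = 0.37×2.8/(1+1.11)×log₁₀(204.6/155)
    = 0.491 × 0.12057 = 0.0592 m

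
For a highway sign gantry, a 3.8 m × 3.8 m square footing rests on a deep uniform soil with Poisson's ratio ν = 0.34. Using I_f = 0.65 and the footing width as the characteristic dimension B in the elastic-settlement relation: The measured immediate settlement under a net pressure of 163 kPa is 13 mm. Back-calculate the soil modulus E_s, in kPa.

S_e = q·B·(1−ν²)/E_s · I_f  ⇒  E_s = q·B·(1−ν²)·I_f / S_e.
E_s = 163 × 3.8 × 0.8844 × 0.65 / 0.013 = 27390 kPa

E_s ≈ 27400 kPa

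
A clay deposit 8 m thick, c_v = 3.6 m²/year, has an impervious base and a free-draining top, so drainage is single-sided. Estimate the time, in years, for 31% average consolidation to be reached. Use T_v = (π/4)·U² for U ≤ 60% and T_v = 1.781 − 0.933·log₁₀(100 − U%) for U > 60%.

Drainage path length: H_d = H = 8 m (single drainage).
U ≤ 60%: T_v = (π/4)·U² = (π/4)×0.31² = 0.075477.
t = T_v·H_d²/c_v = 0.075477×8²/3.6 = 1.342 years.

t ≈ 1.34 years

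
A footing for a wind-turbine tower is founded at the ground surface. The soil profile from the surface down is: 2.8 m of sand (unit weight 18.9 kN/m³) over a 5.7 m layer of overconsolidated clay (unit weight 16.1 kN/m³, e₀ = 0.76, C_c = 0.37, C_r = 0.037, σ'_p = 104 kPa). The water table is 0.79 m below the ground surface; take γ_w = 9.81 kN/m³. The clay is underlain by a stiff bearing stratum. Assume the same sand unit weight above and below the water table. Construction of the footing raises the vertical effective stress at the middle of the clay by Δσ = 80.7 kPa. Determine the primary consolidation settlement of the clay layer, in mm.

S_c ≈ 160 mm

Mid-depth of clay below the ground surface: z = 2.8 + 5.7/2 = 5.65 m.
Total vertical stress at mid-clay: σ_v = 18.9×2.8 + 16.1×2.85 = 98.805 kPa.
Pore pressure: u = 9.81×(5.65 − 0.79) = 47.677 kPa.
Initial effective stress: σ'_0 = σ_v − u = 98.805 − 47.677 = 51.128 kPa.
Final effective stress: σ'_f = 51.128 + 80.7 = 131.83 kPa.
σ'_f = 131.83 > σ'_p = 104 kPa, so the stress path crosses the preconsolidation pressure — recompression up to σ'_p, then virgin compression beyond:
S_c = H/(1+e₀)·[C_r·log₁₀(σ'_p/σ'_0) + C_c·log₁₀(σ'_f/σ'_p)]
    = 5.7/1.76 × [0.037×log₁₀(104/51.128) + 0.37×log₁₀(131.83/104)]
    = 3.2386 × [0.01141 + 0.038103] = 0.1604 m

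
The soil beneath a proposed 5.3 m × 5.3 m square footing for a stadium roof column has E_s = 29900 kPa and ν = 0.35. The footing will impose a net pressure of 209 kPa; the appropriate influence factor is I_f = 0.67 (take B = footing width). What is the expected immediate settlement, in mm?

Immediate (elastic) settlement: S_e = q·B·(1−ν²)/E_s · I_f.
S_e = 209 × 5.3 × (1 − 0.35²) / 29900 × 0.67
    = 209 × 5.3 × 0.8775 / 29900 × 0.67
    = 0.02178 m = 21.78 mm

S_e ≈ 21.8 mm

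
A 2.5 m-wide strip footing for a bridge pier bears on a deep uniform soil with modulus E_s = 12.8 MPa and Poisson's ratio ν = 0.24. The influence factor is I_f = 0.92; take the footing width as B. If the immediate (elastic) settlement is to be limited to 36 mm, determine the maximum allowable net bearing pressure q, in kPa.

E_s = 12.8 MPa = 12800 kPa.
S_e = q·B·(1−ν²)/E_s · I_f  ⇒  q = S_e·E_s / (B·(1−ν²)·I_f).
q = 0.036 × 12800 / (2.5 × 0.9424 × 0.92) = 212.6 kPa

q ≈ 213 kPa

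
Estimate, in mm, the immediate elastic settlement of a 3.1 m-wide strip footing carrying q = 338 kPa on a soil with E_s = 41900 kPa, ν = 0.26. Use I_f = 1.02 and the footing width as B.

S_e ≈ 23.8 mm

Immediate (elastic) settlement: S_e = q·B·(1−ν²)/E_s · I_f.
S_e = 338 × 3.1 × (1 − 0.26²) / 41900 × 1.02
    = 338 × 3.1 × 0.9324 / 41900 × 1.02
    = 0.02378 m = 23.78 mm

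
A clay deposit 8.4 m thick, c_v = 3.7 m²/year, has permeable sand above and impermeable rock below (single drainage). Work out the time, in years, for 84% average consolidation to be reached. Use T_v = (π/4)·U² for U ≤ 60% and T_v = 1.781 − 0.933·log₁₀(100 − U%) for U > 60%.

t ≈ 12.5 years

Drainage path length: H_d = H = 8.4 m (single drainage).
U > 60%: T_v = 1.781 − 0.933·log₁₀(100 − 84) = 0.65756.
t = T_v·H_d²/c_v = 0.65756×8.4²/3.7 = 12.54 years.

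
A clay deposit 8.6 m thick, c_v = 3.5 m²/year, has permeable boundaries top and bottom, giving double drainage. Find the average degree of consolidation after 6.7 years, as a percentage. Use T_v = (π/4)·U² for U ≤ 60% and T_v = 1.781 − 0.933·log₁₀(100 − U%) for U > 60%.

U ≈ 96.5 %

Drainage path length: H_d = H/2 = 4.3 m (double drainage).
T_v = c_v·t/H_d² = 3.5×6.7/4.3² = 1.2683.
T_v = 1.2683 corresponds to the U > 60% branch:
U = 1 − 10^((1.781 − T_v)/0.933)/100 = 0.9646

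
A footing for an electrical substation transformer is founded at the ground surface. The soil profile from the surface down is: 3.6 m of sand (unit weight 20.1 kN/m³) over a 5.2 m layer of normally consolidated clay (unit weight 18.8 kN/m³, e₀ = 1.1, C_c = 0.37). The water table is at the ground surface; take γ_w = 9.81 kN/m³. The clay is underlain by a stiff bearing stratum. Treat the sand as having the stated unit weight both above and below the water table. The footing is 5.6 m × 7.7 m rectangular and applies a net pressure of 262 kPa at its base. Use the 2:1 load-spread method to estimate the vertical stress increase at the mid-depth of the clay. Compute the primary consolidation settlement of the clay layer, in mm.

S_c ≈ 303 mm

Mid-depth of clay below the ground surface: z = 3.6 + 5.2/2 = 6.2 m.
Total vertical stress at mid-clay: σ_v = 20.1×3.6 + 18.8×2.6 = 121.24 kPa.
Pore pressure: u = 9.81×(6.2 − 0) = 60.822 kPa.
Initial effective stress: σ'_0 = σ_v − u = 121.24 − 60.822 = 60.418 kPa.
Stress increase at mid-clay by the 2:1 spreading method:
Δσ = qBL/((B+z)(L+z)) = 262×5.6×7.7/((5.6+6.2)(7.7+6.2)) = 68.878 kPa
Final effective stress: σ'_f = σ'_0 + Δσ = 60.418 + 68.878 = 129.3 kPa.
Normally consolidated clay, so the full stress increment lies on the virgin compression line:
S_c = C_c·H/(1+e₀)·log₁₀(σ'_f/σ'_0) = 0.37×5.2/(1+1.1)×log₁₀(129.3/60.418)
    = 0.91619 × 0.33043 = 0.3027 m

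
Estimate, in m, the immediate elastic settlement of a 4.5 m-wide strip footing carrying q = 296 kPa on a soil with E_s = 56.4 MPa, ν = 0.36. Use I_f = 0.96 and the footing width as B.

S_e ≈ 0.0197 m

Immediate (elastic) settlement: S_e = q·B·(1−ν²)/E_s · I_f.
E_s = 56.4 MPa = 56400 kPa.
S_e = 296 × 4.5 × (1 − 0.36²) / 56400 × 0.96
    = 296 × 4.5 × 0.8704 / 56400 × 0.96
    = 0.01973 m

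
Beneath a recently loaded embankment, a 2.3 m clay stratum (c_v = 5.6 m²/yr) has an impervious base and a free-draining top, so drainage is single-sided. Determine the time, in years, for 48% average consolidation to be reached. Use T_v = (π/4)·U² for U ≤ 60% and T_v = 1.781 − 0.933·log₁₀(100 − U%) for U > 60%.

Drainage path length: H_d = H = 2.3 m (single drainage).
U ≤ 60%: T_v = (π/4)·U² = (π/4)×0.48² = 0.18096.
t = T_v·H_d²/c_v = 0.18096×2.3²/5.6 = 0.1709 years.

t ≈ 0.171 years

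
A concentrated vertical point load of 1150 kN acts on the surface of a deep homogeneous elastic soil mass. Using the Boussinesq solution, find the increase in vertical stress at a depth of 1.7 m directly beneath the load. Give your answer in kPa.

Boussinesq vertical stress below a point load on an elastic half-space:
Δσ_z = 3P/(2πz²) · [1 + (r/z)²]^(−5/2)
r/z = 0/1.7 = 0; [1+(r/z)²]^(−5/2) = 1.
Δσ_z = 3×1150/(2π×1.7²) × 1 = 189.99 × 1 = 190 kPa

Δσ_z ≈ 190 kPa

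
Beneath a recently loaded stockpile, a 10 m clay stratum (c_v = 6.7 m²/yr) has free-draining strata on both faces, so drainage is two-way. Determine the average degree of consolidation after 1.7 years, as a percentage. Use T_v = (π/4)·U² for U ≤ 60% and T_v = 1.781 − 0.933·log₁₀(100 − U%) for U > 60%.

U ≈ 73.7 %

Drainage path length: H_d = H/2 = 5 m (double drainage).
T_v = c_v·t/H_d² = 6.7×1.7/5² = 0.4556.
T_v = 0.4556 corresponds to the U > 60% branch:
U = 1 − 10^((1.781 − T_v)/0.933)/100 = 0.7366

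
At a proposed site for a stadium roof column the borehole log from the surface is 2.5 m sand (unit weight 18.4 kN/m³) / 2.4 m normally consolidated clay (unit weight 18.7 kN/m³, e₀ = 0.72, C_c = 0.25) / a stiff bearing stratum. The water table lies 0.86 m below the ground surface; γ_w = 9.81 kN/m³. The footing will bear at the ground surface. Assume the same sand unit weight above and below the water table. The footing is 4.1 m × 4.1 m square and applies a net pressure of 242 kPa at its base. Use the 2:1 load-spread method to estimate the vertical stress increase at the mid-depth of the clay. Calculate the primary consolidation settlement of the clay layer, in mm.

S_c ≈ 148 mm

Mid-depth of clay below the ground surface: z = 2.5 + 2.4/2 = 3.7 m.
Total vertical stress at mid-clay: σ_v = 18.4×2.5 + 18.7×1.2 = 68.44 kPa.
Pore pressure: u = 9.81×(3.7 − 0.86) = 27.86 kPa.
Initial effective stress: σ'_0 = σ_v − u = 68.44 − 27.86 = 40.58 kPa.
Stress increase at mid-clay by the 2:1 spreading method:
Δσ = qBL/((B+z)(L+z)) = 242×4.1×4.1/((4.1+3.7)(4.1+3.7)) = 66.864 kPa
Final effective stress: σ'_f = σ'_0 + Δσ = 40.58 + 66.864 = 107.44 kPa.
Normally consolidated clay, so the full stress increment lies on the virgin compression line:
S_c = C_c·H/(1+e₀)·log₁₀(σ'_f/σ'_0) = 0.25×2.4/(1+0.72)×log₁₀(107.44/40.58)
    = 0.34884 × 0.42285 = 0.1475 m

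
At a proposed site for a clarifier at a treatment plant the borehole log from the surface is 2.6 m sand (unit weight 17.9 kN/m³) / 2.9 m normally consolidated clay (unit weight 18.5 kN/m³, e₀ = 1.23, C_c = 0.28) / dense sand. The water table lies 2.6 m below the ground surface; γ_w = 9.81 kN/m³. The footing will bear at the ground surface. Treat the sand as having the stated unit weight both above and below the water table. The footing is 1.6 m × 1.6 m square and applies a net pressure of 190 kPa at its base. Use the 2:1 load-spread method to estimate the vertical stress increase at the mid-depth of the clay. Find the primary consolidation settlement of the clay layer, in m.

Mid-depth of clay below the ground surface: z = 2.6 + 2.9/2 = 4.05 m.
Total vertical stress at mid-clay: σ_v = 17.9×2.6 + 18.5×1.45 = 73.365 kPa.
Pore pressure: u = 9.81×(4.05 − 2.6) = 14.225 kPa.
Initial effective stress: σ'_0 = σ_v − u = 73.365 − 14.225 = 59.14 kPa.
Stress increase at mid-clay by the 2:1 spreading method:
Δσ = qBL/((B+z)(L+z)) = 190×1.6×1.6/((1.6+4.05)(1.6+4.05)) = 15.237 kPa
Final effective stress: σ'_f = σ'_0 + Δσ = 59.14 + 15.237 = 74.377 kPa.
Normally consolidated clay, so the full stress increment lies on the virgin compression line:
S_c = C_c·H/(1+e₀)·log₁₀(σ'_f/σ'_0) = 0.28×2.9/(1+1.23)×log₁₀(74.377/59.14)
    = 0.36413 × 0.099557 = 0.03625 m

S_c ≈ 0.0363 m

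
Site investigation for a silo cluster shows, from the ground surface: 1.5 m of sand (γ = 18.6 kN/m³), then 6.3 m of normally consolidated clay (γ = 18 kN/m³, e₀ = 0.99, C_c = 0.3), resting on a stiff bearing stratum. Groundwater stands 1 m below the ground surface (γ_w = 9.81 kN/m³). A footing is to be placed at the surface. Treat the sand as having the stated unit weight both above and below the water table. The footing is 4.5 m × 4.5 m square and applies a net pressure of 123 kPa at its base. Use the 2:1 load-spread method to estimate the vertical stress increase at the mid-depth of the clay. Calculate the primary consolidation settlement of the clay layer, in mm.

Mid-depth of clay below the ground surface: z = 1.5 + 6.3/2 = 4.65 m.
Total vertical stress at mid-clay: σ_v = 18.6×1.5 + 18×3.15 = 84.6 kPa.
Pore pressure: u = 9.81×(4.65 − 1) = 35.806 kPa.
Initial effective stress: σ'_0 = σ_v − u = 84.6 − 35.806 = 48.794 kPa.
Stress increase at mid-clay by the 2:1 spreading method:
Δσ = qBL/((B+z)(L+z)) = 123×4.5×4.5/((4.5+4.65)(4.5+4.65)) = 29.75 kPa
Final effective stress: σ'_f = σ'_0 + Δσ = 48.794 + 29.75 = 78.544 kPa.
Normally consolidated clay, so the full stress increment lies on the virgin compression line:
S_c = C_c·H/(1+e₀)·log₁₀(σ'_f/σ'_0) = 0.3×6.3/(1+0.99)×log₁₀(78.544/48.794)
    = 0.94975 × 0.20675 = 0.1964 m

S_c ≈ 196 mm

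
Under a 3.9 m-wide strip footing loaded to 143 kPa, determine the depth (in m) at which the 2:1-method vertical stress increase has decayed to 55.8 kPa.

2:1 spreading — at depth z the loaded area has grown by z in each plan dimension:
qB/(B+z) = Δσ_z ⇒ z = qB/Δσ_z − B = 143×3.9/55.8 − 3.9 = 6.095 m

z ≈ 6.09 m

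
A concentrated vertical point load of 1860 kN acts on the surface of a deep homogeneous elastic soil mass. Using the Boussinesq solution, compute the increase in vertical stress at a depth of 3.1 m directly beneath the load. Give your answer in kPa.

Boussinesq vertical stress below a point load on an elastic half-space:
Δσ_z = 3P/(2πz²) · [1 + (r/z)²]^(−5/2)
r/z = 0/3.1 = 0; [1+(r/z)²]^(−5/2) = 1.
Δσ_z = 3×1860/(2π×3.1²) × 1 = 92.413 × 1 = 92.41 kPa

Δσ_z ≈ 92.4 kPa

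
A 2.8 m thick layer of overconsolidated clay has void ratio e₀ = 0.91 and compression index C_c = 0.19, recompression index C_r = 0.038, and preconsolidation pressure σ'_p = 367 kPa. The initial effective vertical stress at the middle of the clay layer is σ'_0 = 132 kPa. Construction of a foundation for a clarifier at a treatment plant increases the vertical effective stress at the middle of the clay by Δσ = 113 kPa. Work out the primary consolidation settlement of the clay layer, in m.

S_c ≈ 0.015 m

Final effective stress: σ'_f = 132 + 113 = 245 kPa.
σ'_f = 245 ≤ σ'_p = 367 kPa, so the clay remains overconsolidated and only the recompression index applies:
S_c = C_r·H/(1+e₀)·log₁₀(σ'_f/σ'_0) = 0.038×2.8/1.91×log₁₀(245/132)
    = 0.055708 × 0.26859 = 0.01496 m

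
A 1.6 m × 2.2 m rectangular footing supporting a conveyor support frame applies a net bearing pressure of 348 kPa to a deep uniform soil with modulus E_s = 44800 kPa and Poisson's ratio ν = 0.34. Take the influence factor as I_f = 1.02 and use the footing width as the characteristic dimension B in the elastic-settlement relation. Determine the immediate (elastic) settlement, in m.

S_e ≈ 0.0112 m

Immediate (elastic) settlement: S_e = q·B·(1−ν²)/E_s · I_f.
S_e = 348 × 1.6 × (1 − 0.34²) / 44800 × 1.02
    = 348 × 1.6 × 0.8844 / 44800 × 1.02
    = 0.01121 m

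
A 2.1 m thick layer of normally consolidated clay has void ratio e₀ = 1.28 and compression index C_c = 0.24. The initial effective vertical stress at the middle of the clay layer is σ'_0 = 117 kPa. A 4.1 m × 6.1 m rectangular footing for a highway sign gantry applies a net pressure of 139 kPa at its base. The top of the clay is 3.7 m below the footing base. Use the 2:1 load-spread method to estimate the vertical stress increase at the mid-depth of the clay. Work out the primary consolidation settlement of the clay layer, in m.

Mid-depth of clay below the footing base: z = 3.7 + 2.1/2 = 4.75 m.
Stress increase at mid-clay by the 2:1 spreading method:
Δσ = qBL/((B+z)(L+z)) = 139×4.1×6.1/((4.1+4.75)(6.1+4.75)) = 36.204 kPa
Final effective stress: σ'_f = σ'_0 + Δσ = 117 + 36.204 = 153.2 kPa.
Normally consolidated clay, so the full stress increment lies on the virgin compression line:
S_c = C_c·H/(1+e₀)·log₁₀(σ'_f/σ'_0) = 0.24×2.1/(1+1.28)×log₁₀(153.2/117)
    = 0.22105 × 0.11707 = 0.02588 m

S_c ≈ 0.0259 m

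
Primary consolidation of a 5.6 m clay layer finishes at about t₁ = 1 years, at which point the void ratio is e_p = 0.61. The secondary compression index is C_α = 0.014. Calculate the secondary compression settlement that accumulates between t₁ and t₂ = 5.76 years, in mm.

Secondary compression: S_s = C_α·H/(1+e_p)·log₁₀(t₂/t₁)
S_s = 0.014×5.6/(1+0.61)×log₁₀(5.76/1)
    = 0.0487 × 0.7604 = 0.03703 m

S_s ≈ 37 mm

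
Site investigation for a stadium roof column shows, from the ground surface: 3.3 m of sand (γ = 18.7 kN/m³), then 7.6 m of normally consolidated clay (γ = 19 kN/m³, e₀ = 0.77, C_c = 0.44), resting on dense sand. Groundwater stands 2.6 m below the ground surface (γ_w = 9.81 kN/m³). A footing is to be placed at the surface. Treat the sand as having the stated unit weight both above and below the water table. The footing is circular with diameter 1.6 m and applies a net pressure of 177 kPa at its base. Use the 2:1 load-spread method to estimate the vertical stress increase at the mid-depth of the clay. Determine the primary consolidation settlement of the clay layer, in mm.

S_c ≈ 53 mm

Mid-depth of clay below the ground surface: z = 3.3 + 7.6/2 = 7.1 m.
Total vertical stress at mid-clay: σ_v = 18.7×3.3 + 19×3.8 = 133.91 kPa.
Pore pressure: u = 9.81×(7.1 − 2.6) = 44.145 kPa.
Initial effective stress: σ'_0 = σ_v − u = 133.91 − 44.145 = 89.765 kPa.
Stress increase at mid-clay by the 2:1 spreading method:
Δσ ≈ qD²/(D+z)² = 177×1.6²/(1.6+7.1)² = 5.9865 kPa
Final effective stress: σ'_f = σ'_0 + Δσ = 89.765 + 5.9865 = 95.752 kPa.
Normally consolidated clay, so the full stress increment lies on the virgin compression line:
S_c = C_c·H/(1+e₀)·log₁₀(σ'_f/σ'_0) = 0.44×7.6/(1+0.77)×log₁₀(95.752/89.765)
    = 1.8893 × 0.028041 = 0.05298 m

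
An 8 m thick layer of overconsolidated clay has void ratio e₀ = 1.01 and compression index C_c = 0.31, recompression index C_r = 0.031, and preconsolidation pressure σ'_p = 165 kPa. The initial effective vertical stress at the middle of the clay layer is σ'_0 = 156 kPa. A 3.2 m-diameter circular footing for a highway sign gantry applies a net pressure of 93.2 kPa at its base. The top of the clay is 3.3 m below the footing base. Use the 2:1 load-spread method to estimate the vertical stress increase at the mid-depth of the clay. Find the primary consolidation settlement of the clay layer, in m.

S_c ≈ 0.0029 m

Mid-depth of clay below the footing base: z = 3.3 + 8/2 = 7.3 m.
Stress increase at mid-clay by the 2:1 spreading method:
Δσ ≈ qD²/(D+z)² = 93.2×3.2²/(3.2+7.3)² = 8.6564 kPa
Final effective stress: σ'_f = 156 + 8.6564 = 164.66 kPa.
σ'_f = 164.66 ≤ σ'_p = 165 kPa, so the clay remains overconsolidated and only the recompression index applies:
S_c = C_r·H/(1+e₀)·log₁₀(σ'_f/σ'_0) = 0.031×8/2.01×log₁₀(164.66/156)
    = 0.12338 × 0.023464 = 0.002895 m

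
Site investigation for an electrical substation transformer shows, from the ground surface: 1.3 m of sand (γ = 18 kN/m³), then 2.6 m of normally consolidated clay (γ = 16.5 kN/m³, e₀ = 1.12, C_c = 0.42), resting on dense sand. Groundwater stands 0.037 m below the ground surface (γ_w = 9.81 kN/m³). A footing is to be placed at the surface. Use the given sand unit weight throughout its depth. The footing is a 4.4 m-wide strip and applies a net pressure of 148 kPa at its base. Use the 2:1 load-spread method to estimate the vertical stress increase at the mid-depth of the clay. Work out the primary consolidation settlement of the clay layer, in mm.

Mid-depth of clay below the ground surface: z = 1.3 + 2.6/2 = 2.6 m.
Total vertical stress at mid-clay: σ_v = 18×1.3 + 16.5×1.3 = 44.85 kPa.
Pore pressure: u = 9.81×(2.6 − 0.037) = 25.143 kPa.
Initial effective stress: σ'_0 = σ_v − u = 44.85 − 25.143 = 19.707 kPa.
Stress increase at mid-clay by the 2:1 spreading method:
Δσ = qB/(B+z) = 148×4.4/(4.4+2.6) = 93.029 kPa
Final effective stress: σ'_f = σ'_0 + Δσ = 19.707 + 93.029 = 112.74 kPa.
Normally consolidated clay, so the full stress increment lies on the virgin compression line:
S_c = C_c·H/(1+e₀)·log₁₀(σ'_f/σ'_0) = 0.42×2.6/(1+1.12)×log₁₀(112.74/19.707)
    = 0.51509 × 0.75746 = 0.3902 m

S_c ≈ 390 mm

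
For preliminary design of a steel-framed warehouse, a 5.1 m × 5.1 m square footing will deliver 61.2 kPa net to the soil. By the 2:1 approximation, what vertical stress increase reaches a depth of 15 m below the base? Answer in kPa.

By the 2:1 method the load spreads at 1 horizontal : 2 vertical, so at depth z the loaded area has grown by z in each plan dimension:
Δσ = qBL/((B+z)(L+z)) = 61.2×5.1×5.1/((5.1+15)(5.1+15)) = 3.94 kPa

Δσ_z ≈ 3.94 kPa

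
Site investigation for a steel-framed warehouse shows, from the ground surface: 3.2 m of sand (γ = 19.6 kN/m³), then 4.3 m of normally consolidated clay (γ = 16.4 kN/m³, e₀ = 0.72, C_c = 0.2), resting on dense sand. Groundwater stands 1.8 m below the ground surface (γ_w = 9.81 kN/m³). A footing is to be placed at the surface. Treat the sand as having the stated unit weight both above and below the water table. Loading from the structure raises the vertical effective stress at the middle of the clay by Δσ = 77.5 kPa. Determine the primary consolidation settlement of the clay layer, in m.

S_c ≈ 0.174 m

Mid-depth of clay below the ground surface: z = 3.2 + 4.3/2 = 5.35 m.
Total vertical stress at mid-clay: σ_v = 19.6×3.2 + 16.4×2.15 = 97.98 kPa.
Pore pressure: u = 9.81×(5.35 − 1.8) = 34.825 kPa.
Initial effective stress: σ'_0 = σ_v − u = 97.98 − 34.825 = 63.155 kPa.
Final effective stress: σ'_f = σ'_0 + Δσ = 63.155 + 77.5 = 140.66 kPa.
Normally consolidated clay, so the full stress increment lies on the virgin compression line:
S_c = C_c·H/(1+e₀)·log₁₀(σ'_f/σ'_0) = 0.2×4.3/(1+0.72)×log₁₀(140.66/63.155)
    = 0.5 × 0.34776 = 0.1739 m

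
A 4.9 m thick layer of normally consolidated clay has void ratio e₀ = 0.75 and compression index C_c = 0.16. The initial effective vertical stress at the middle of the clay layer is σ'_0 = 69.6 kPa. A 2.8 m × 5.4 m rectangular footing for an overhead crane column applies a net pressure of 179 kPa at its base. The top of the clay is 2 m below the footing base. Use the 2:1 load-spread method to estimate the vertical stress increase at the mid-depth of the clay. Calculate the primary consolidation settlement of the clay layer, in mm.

Mid-depth of clay below the footing base: z = 2 + 4.9/2 = 4.45 m.
Stress increase at mid-clay by the 2:1 spreading method:
Δσ = qBL/((B+z)(L+z)) = 179×2.8×5.4/((2.8+4.45)(5.4+4.45)) = 37.899 kPa
Final effective stress: σ'_f = σ'_0 + Δσ = 69.6 + 37.899 = 107.5 kPa.
Normally consolidated clay, so the full stress increment lies on the virgin compression line:
S_c = C_c·H/(1+e₀)·log₁₀(σ'_f/σ'_0) = 0.16×4.9/(1+0.75)×log₁₀(107.5/69.6)
    = 0.448 × 0.1888 = 0.08458 m

S_c ≈ 84.6 mm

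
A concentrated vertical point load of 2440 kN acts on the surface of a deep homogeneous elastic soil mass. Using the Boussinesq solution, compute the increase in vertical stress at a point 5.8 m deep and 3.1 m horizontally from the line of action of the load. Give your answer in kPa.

Δσ_z ≈ 18.5 kPa

Boussinesq vertical stress below a point load on an elastic half-space:
Δσ_z = 3P/(2πz²) · [1 + (r/z)²]^(−5/2)
r/z = 3.1/5.8 = 0.53448; [1+(r/z)²]^(−5/2) = 0.53355.
Δσ_z = 3×2440/(2π×5.8²) × 0.53355 = 34.632 × 0.53355 = 18.48 kPa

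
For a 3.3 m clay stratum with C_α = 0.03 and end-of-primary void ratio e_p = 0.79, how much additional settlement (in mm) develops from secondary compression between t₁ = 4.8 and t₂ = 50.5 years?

Secondary compression: S_s = C_α·H/(1+e_p)·log₁₀(t₂/t₁)
S_s = 0.03×3.3/(1+0.79)×log₁₀(50.5/4.8)
    = 0.05531 × 1.022 = 0.05653 m

S_s ≈ 56.5 mm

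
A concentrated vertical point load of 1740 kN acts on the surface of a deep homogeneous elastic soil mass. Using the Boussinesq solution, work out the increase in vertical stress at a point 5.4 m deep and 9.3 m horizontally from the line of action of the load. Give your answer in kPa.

Δσ_z ≈ 0.91 kPa

Boussinesq vertical stress below a point load on an elastic half-space:
Δσ_z = 3P/(2πz²) · [1 + (r/z)²]^(−5/2)
r/z = 9.3/5.4 = 1.7222; [1+(r/z)²]^(−5/2) = 0.031923.
Δσ_z = 3×1740/(2π×5.4²) × 0.031923 = 28.491 × 0.031923 = 0.9095 kPa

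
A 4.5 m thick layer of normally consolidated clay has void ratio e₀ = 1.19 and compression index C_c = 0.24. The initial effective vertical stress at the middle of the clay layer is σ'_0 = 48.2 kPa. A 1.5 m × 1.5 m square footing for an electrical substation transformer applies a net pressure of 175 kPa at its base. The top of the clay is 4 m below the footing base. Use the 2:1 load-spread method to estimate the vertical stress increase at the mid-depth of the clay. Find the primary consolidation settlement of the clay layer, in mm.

S_c ≈ 27.3 mm

Mid-depth of clay below the footing base: z = 4 + 4.5/2 = 6.25 m.
Stress increase at mid-clay by the 2:1 spreading method:
Δσ = qBL/((B+z)(L+z)) = 175×1.5×1.5/((1.5+6.25)(1.5+6.25)) = 6.5557 kPa
Final effective stress: σ'_f = σ'_0 + Δσ = 48.2 + 6.5557 = 54.756 kPa.
Normally consolidated clay, so the full stress increment lies on the virgin compression line:
S_c = C_c·H/(1+e₀)·log₁₀(σ'_f/σ'_0) = 0.24×4.5/(1+1.19)×log₁₀(54.756/48.2)
    = 0.49315 × 0.055385 = 0.02731 m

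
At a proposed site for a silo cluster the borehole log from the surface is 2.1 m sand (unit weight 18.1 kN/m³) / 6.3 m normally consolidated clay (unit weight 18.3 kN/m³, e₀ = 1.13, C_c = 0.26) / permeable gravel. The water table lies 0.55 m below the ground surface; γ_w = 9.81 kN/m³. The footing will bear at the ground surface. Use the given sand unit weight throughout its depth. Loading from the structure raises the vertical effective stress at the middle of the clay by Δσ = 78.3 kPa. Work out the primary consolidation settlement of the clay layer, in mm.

Mid-depth of clay below the ground surface: z = 2.1 + 6.3/2 = 5.25 m.
Total vertical stress at mid-clay: σ_v = 18.1×2.1 + 18.3×3.15 = 95.655 kPa.
Pore pressure: u = 9.81×(5.25 − 0.55) = 46.107 kPa.
Initial effective stress: σ'_0 = σ_v − u = 95.655 − 46.107 = 49.548 kPa.
Final effective stress: σ'_f = σ'_0 + Δσ = 49.548 + 78.3 = 127.85 kPa.
Normally consolidated clay, so the full stress increment lies on the virgin compression line:
S_c = C_c·H/(1+e₀)·log₁₀(σ'_f/σ'_0) = 0.26×6.3/(1+1.13)×log₁₀(127.85/49.548)
    = 0.76901 × 0.41167 = 0.3166 m

S_c ≈ 317 mm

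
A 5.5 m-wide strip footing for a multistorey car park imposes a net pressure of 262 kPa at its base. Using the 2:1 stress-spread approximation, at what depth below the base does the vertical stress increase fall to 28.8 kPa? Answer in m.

z ≈ 44.5 m

2:1 spreading — at depth z the loaded area has grown by z in each plan dimension:
qB/(B+z) = Δσ_z ⇒ z = qB/Δσ_z − B = 262×5.5/28.8 − 5.5 = 44.53 m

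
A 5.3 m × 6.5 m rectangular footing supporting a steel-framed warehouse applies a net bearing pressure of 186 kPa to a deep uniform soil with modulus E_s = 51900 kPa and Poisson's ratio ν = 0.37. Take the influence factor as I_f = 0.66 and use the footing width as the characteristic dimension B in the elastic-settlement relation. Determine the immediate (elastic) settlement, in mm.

S_e ≈ 10.8 mm

Immediate (elastic) settlement: S_e = q·B·(1−ν²)/E_s · I_f.
S_e = 186 × 5.3 × (1 − 0.37²) / 51900 × 0.66
    = 186 × 5.3 × 0.8631 / 51900 × 0.66
    = 0.01082 m = 10.82 mm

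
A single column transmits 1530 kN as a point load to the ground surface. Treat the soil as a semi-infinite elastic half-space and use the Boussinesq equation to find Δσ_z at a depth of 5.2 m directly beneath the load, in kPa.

Δσ_z ≈ 27 kPa

Boussinesq vertical stress below a point load on an elastic half-space:
Δσ_z = 3P/(2πz²) · [1 + (r/z)²]^(−5/2)
r/z = 0/5.2 = 0; [1+(r/z)²]^(−5/2) = 1.
Δσ_z = 3×1530/(2π×5.2²) × 1 = 27.016 × 1 = 27.02 kPa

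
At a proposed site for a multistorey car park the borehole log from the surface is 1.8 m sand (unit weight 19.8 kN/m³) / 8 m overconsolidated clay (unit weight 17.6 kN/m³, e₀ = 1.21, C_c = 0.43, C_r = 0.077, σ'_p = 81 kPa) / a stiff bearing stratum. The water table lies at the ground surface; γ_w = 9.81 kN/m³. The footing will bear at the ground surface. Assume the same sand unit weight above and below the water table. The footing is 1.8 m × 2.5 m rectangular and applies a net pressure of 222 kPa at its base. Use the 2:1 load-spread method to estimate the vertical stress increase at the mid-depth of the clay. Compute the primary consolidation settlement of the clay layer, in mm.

Mid-depth of clay below the ground surface: z = 1.8 + 8/2 = 5.8 m.
Total vertical stress at mid-clay: σ_v = 19.8×1.8 + 17.6×4 = 106.04 kPa.
Pore pressure: u = 9.81×(5.8 − 0) = 56.898 kPa.
Initial effective stress: σ'_0 = σ_v − u = 106.04 − 56.898 = 49.142 kPa.
Stress increase at mid-clay by the 2:1 spreading method:
Δσ = qBL/((B+z)(L+z)) = 222×1.8×2.5/((1.8+5.8)(2.5+5.8)) = 15.837 kPa
Final effective stress: σ'_f = 49.142 + 15.837 = 64.979 kPa.
σ'_f = 64.979 ≤ σ'_p = 81 kPa, so the clay remains overconsolidated and only the recompression index applies:
S_c = C_r·H/(1+e₀)·log₁₀(σ'_f/σ'_0) = 0.077×8/2.21×log₁₀(64.979/49.142)
    = 0.27873 × 0.12132 = 0.03382 m

S_c ≈ 33.8 mm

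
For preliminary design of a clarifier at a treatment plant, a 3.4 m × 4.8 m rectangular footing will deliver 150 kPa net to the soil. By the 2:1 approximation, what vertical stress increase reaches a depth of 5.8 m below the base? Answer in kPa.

Δσ_z ≈ 25.1 kPa

By the 2:1 method the load spreads at 1 horizontal : 2 vertical, so at depth z the loaded area has grown by z in each plan dimension:
Δσ = qBL/((B+z)(L+z)) = 150×3.4×4.8/((3.4+5.8)(4.8+5.8)) = 25.103 kPa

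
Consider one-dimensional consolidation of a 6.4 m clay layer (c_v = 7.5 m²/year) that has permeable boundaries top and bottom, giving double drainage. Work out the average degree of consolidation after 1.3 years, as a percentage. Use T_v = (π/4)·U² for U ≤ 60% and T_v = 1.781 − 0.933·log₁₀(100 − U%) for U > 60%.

Drainage path length: H_d = H/2 = 3.2 m (double drainage).
T_v = c_v·t/H_d² = 7.5×1.3/3.2² = 0.95215.
T_v = 0.95215 corresponds to the U > 60% branch:
U = 1 − 10^((1.781 − T_v)/0.933)/100 = 0.9227

U ≈ 92.3 %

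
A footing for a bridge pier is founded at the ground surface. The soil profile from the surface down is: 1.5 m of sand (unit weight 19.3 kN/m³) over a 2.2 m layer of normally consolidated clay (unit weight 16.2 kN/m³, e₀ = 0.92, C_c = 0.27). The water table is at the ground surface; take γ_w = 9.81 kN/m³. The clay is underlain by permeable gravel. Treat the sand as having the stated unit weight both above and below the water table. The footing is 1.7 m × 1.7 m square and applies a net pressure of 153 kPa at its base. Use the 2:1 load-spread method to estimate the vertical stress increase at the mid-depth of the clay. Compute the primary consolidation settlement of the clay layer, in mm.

Mid-depth of clay below the ground surface: z = 1.5 + 2.2/2 = 2.6 m.
Total vertical stress at mid-clay: σ_v = 19.3×1.5 + 16.2×1.1 = 46.77 kPa.
Pore pressure: u = 9.81×(2.6 − 0) = 25.506 kPa.
Initial effective stress: σ'_0 = σ_v − u = 46.77 − 25.506 = 21.264 kPa.
Stress increase at mid-clay by the 2:1 spreading method:
Δσ = qBL/((B+z)(L+z)) = 153×1.7×1.7/((1.7+2.6)(1.7+2.6)) = 23.914 kPa
Final effective stress: σ'_f = σ'_0 + Δσ = 21.264 + 23.914 = 45.178 kPa.
Normally consolidated clay, so the full stress increment lies on the virgin compression line:
S_c = C_c·H/(1+e₀)·log₁₀(σ'_f/σ'_0) = 0.27×2.2/(1+0.92)×log₁₀(45.178/21.264)
    = 0.30938 × 0.32728 = 0.1013 m

S_c ≈ 101 mm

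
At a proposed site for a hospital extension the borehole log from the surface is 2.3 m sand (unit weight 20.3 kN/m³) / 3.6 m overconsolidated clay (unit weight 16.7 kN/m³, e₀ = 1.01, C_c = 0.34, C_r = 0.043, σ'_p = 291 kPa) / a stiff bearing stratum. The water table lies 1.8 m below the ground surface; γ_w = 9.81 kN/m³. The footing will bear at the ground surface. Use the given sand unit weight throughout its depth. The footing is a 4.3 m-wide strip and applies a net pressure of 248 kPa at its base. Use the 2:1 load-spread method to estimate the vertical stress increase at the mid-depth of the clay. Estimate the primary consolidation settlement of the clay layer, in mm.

Mid-depth of clay below the ground surface: z = 2.3 + 3.6/2 = 4.1 m.
Total vertical stress at mid-clay: σ_v = 20.3×2.3 + 16.7×1.8 = 76.75 kPa.
Pore pressure: u = 9.81×(4.1 − 1.8) = 22.563 kPa.
Initial effective stress: σ'_0 = σ_v − u = 76.75 − 22.563 = 54.187 kPa.
Stress increase at mid-clay by the 2:1 spreading method:
Δσ = qB/(B+z) = 248×4.3/(4.3+4.1) = 126.95 kPa
Final effective stress: σ'_f = 54.187 + 126.95 = 181.14 kPa.
σ'_f = 181.14 ≤ σ'_p = 291 kPa, so the clay remains overconsolidated and only the recompression index applies:
S_c = C_r·H/(1+e₀)·log₁₀(σ'_f/σ'_0) = 0.043×3.6/2.01×log₁₀(181.14/54.187)
    = 0.077013 × 0.52412 = 0.04036 m

S_c ≈ 40.4 mm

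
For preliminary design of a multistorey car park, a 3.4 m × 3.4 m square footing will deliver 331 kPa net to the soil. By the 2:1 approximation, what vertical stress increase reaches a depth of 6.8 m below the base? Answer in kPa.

By the 2:1 method the load spreads at 1 horizontal : 2 vertical, so at depth z the loaded area has grown by z in each plan dimension:
Δσ = qBL/((B+z)(L+z)) = 331×3.4×3.4/((3.4+6.8)(3.4+6.8)) = 36.778 kPa

Δσ_z ≈ 36.8 kPa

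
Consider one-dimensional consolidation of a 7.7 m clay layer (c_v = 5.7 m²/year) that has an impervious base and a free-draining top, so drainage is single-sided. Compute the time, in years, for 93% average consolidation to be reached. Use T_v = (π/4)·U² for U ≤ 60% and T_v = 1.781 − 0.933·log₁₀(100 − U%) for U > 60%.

Drainage path length: H_d = H = 7.7 m (single drainage).
U > 60%: T_v = 1.781 − 0.933·log₁₀(100 − 93) = 0.99252.
t = T_v·H_d²/c_v = 0.99252×7.7²/5.7 = 10.32 years.

t ≈ 10.3 years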